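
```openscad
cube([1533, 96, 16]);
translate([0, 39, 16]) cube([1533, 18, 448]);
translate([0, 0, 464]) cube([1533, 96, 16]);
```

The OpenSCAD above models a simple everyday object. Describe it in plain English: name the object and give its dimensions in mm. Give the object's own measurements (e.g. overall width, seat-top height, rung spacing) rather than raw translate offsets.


An I-beam lying along x, 1533 mm long. Overall section height 480 mm. Two flanges 96 mm wide (y) and 16 mm thick, one on the floor and one at the top; a web 18 mm thick runs between them, centred on the flange width.


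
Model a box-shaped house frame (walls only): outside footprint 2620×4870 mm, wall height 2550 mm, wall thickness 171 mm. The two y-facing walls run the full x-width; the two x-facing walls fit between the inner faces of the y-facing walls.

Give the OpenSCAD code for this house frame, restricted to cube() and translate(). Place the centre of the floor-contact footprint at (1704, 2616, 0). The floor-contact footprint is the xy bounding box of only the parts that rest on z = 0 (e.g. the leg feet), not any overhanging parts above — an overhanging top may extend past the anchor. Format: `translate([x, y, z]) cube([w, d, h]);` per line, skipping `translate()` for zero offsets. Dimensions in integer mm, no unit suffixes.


translate([394, 181, 0]) cube([2620, 171, 2550]);
translate([394, 4880, 0]) cube([2620, 171, 2550]);
translate([394, 352, 0]) cube([171, 4528, 2550]);
translate([2843, 352, 0]) cube([171, 4528, 2550]);


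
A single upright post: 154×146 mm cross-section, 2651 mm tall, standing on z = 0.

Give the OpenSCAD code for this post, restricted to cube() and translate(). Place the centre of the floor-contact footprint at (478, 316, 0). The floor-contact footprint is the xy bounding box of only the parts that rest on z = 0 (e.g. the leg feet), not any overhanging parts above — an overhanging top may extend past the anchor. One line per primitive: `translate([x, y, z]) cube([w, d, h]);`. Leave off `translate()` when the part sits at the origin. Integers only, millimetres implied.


translate([401, 243, 0]) cube([154, 146, 2651]);


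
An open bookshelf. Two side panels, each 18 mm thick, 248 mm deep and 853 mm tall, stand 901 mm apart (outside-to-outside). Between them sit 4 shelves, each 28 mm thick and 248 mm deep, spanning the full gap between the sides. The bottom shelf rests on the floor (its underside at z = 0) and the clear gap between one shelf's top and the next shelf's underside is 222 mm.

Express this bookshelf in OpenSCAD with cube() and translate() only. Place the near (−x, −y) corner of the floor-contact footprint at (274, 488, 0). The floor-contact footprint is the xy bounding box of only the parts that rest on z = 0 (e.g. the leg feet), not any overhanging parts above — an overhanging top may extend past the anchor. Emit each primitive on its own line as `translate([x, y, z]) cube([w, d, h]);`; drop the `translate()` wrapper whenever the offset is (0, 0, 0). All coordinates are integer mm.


translate([274, 488, 0]) cube([18, 248, 853]);
translate([1157, 488, 0]) cube([18, 248, 853]);
translate([292, 488, 0]) cube([865, 248, 28]);
translate([292, 488, 250]) cube([865, 248, 28]);
translate([292, 488, 500]) cube([865, 248, 28]);
translate([292, 488, 750]) cube([865, 248, 28]);


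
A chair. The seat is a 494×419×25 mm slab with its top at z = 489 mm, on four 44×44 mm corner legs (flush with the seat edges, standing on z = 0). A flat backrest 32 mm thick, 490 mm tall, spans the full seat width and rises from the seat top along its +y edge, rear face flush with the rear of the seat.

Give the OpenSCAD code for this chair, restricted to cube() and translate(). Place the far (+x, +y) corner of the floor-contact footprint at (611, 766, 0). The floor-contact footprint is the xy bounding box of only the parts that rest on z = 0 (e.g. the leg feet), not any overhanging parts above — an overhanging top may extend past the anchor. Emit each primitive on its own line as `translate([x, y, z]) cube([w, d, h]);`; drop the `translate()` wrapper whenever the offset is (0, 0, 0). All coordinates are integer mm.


translate([117, 347, 464]) cube([494, 419, 25]);
translate([117, 347, 0]) cube([44, 44, 464]);
translate([567, 347, 0]) cube([44, 44, 464]);
translate([117, 722, 0]) cube([44, 44, 464]);
translate([567, 722, 0]) cube([44, 44, 464]);
translate([117, 734, 489]) cube([494, 32, 490]);


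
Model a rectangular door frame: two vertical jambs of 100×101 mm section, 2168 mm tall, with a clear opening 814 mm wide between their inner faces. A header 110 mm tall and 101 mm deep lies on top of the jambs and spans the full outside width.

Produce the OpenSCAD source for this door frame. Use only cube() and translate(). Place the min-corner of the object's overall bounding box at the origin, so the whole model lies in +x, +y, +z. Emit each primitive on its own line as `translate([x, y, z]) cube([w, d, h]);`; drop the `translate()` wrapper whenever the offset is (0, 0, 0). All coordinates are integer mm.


cube([100, 101, 2168]);
translate([914, 0, 0]) cube([100, 101, 2168]);
translate([0, 0, 2168]) cube([1014, 101, 110]);


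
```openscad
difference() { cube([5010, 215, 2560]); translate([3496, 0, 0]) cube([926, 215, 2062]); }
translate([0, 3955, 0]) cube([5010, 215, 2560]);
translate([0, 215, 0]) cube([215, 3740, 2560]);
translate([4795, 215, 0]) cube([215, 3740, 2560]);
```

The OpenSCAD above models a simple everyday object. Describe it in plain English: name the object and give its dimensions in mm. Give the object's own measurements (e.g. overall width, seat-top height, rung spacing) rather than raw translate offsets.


A single room: four walls, each 2560 mm tall and 215 mm thick, enclosing an outside footprint 5010×4170 mm (x × y), no floor or roof. The front and back walls (−y and +y sides) run the full x-width; the side walls fit between their inner faces. A door opening 926 mm wide and 2062 mm tall is cut through the front wall from the floor up, its −x edge 3496 mm from the wall's −x end.


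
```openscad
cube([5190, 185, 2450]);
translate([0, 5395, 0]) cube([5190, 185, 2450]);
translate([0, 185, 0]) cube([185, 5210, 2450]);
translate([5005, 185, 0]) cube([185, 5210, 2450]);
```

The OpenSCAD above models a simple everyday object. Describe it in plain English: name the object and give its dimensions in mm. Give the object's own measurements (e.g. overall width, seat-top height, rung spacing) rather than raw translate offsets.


The wall frame of a small rectangular building: four walls, each 2450 mm tall and 185 mm thick, enclosing a footprint 5190 mm (x) by 5580 mm (y) outside-to-outside, with no floor or roof. The front and back walls (the −y and +y sides) span the full width; the two side walls fit between them.


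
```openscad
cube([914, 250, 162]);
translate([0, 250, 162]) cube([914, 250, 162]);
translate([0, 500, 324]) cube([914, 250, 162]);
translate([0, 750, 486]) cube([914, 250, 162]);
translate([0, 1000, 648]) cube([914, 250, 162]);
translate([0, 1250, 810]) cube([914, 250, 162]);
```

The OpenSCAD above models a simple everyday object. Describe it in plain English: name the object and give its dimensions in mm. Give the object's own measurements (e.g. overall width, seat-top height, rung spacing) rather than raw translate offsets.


A straight staircase of 6 solid steps. Each step is 914 mm wide (x), 250 mm deep (y, the going) and 162 mm tall (the rise). The first step rests on the floor; each subsequent step sits one going further in +y and one rise higher in +z, directly behind and above the previous step with no overlap.


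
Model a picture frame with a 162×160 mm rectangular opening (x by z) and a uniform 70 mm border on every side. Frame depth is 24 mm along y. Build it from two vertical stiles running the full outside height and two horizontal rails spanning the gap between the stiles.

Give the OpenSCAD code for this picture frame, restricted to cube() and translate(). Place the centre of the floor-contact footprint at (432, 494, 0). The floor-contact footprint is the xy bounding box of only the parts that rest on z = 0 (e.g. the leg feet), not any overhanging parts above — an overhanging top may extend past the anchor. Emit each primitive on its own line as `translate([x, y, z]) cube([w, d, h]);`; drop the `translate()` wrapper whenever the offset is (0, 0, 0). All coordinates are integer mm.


translate([281, 482, 0]) cube([70, 24, 300]);
translate([513, 482, 0]) cube([70, 24, 300]);
translate([351, 482, 0]) cube([162, 24, 70]);
translate([351, 482, 230]) cube([162, 24, 70]);


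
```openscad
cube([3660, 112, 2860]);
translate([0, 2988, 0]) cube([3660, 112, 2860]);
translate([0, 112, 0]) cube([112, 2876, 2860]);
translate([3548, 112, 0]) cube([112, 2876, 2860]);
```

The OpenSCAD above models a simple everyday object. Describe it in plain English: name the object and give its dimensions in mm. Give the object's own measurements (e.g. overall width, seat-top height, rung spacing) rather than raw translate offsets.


The wall frame of a small rectangular building: four walls, each 2860 mm tall and 112 mm thick, enclosing a footprint 3660 mm (x) by 3100 mm (y) outside-to-outside, with no floor or roof. The front and back walls (the −y and +y sides) span the full width; the two side walls fit between them.


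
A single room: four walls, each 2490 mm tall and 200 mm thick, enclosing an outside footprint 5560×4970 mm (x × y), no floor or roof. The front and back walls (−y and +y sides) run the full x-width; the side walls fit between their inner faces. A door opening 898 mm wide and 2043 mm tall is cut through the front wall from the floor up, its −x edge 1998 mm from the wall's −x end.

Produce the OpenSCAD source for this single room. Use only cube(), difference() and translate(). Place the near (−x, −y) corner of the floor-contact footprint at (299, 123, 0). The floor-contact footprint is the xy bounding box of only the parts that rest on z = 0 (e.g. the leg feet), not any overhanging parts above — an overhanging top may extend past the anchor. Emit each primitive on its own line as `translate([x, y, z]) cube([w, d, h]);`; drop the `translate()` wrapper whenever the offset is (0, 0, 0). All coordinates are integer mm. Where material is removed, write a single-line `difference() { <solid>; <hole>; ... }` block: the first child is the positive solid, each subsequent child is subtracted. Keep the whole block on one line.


difference() { translate([299, 123, 0]) cube([5560, 200, 2490]); translate([2297, 123, 0]) cube([898, 200, 2043]); }
translate([299, 4893, 0]) cube([5560, 200, 2490]);
translate([299, 323, 0]) cube([200, 4570, 2490]);
translate([5659, 323, 0]) cube([200, 4570, 2490]);


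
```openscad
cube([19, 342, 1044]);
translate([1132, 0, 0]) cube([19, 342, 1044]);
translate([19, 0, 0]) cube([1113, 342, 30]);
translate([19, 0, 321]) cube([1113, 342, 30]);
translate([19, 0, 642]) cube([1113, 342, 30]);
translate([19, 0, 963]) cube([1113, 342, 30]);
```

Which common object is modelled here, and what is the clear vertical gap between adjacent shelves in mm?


A bookshelf. The clear shelf gap is 291 mm.

Two tall side panels with 4 horizontal boards between them — a bookshelf. The first two shelf undersides are at z = 0 and z = 321; with shelf thickness 30, the clear gap is 321 − 0 − 30 = 291 mm.


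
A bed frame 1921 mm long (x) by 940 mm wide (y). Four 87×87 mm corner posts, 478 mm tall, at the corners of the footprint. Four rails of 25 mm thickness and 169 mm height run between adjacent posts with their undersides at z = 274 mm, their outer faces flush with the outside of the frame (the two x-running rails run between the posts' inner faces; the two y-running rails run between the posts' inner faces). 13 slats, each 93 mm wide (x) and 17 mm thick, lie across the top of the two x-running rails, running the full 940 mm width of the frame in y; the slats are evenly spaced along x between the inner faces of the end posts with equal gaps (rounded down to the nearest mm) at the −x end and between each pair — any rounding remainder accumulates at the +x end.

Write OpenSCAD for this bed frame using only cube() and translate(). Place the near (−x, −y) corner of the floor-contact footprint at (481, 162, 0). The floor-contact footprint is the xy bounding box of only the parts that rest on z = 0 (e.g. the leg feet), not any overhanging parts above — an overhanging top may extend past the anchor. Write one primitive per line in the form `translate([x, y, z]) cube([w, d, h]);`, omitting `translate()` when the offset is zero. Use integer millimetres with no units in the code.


// slat z = rail_z + rail_h = 274 + 169 = 443
// slat gap = ⌊(1747 − 13·93) / 14⌋ = 38
translate([481, 162, 0]) cube([87, 87, 478]);
translate([481, 1015, 0]) cube([87, 87, 478]);
translate([2315, 162, 0]) cube([87, 87, 478]);
translate([2315, 1015, 0]) cube([87, 87, 478]);
translate([568, 162, 274]) cube([1747, 25, 169]);
translate([568, 1077, 274]) cube([1747, 25, 169]);
translate([481, 249, 274]) cube([25, 766, 169]);
translate([2377, 249, 274]) cube([25, 766, 169]);
translate([606, 162, 443]) cube([93, 940, 17]);
translate([737, 162, 443]) cube([93, 940, 17]);
translate([868, 162, 443]) cube([93, 940, 17]);
translate([999, 162, 443]) cube([93, 940, 17]);
translate([1130, 162, 443]) cube([93, 940, 17]);
translate([1261, 162, 443]) cube([93, 940, 17]);
translate([1392, 162, 443]) cube([93, 940, 17]);
translate([1523, 162, 443]) cube([93, 940, 17]);
translate([1654, 162, 443]) cube([93, 940, 17]);
translate([1785, 162, 443]) cube([93, 940, 17]);
translate([1916, 162, 443]) cube([93, 940, 17]);
translate([2047, 162, 443]) cube([93, 940, 17]);
translate([2178, 162, 443]) cube([93, 940, 17]);


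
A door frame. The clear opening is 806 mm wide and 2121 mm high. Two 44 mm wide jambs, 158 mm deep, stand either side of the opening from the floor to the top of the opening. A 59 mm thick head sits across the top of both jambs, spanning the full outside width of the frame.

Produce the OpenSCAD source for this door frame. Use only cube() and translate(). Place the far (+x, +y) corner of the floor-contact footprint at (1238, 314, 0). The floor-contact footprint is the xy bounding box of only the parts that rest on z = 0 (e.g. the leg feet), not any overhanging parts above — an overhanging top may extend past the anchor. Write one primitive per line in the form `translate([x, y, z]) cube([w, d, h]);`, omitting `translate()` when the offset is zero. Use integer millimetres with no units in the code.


translate([344, 156, 0]) cube([44, 158, 2121]);
translate([1194, 156, 0]) cube([44, 158, 2121]);
translate([344, 156, 2121]) cube([894, 158, 59]);


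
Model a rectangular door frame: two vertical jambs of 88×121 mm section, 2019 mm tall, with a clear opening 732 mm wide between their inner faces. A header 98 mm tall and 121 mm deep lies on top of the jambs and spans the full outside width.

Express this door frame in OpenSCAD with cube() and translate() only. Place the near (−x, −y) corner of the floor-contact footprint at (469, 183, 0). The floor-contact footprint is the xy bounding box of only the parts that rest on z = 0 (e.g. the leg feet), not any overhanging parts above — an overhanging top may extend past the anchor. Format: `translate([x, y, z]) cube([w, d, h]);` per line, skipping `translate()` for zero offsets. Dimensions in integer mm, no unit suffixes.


translate([469, 183, 0]) cube([88, 121, 2019]);
translate([1289, 183, 0]) cube([88, 121, 2019]);
translate([469, 183, 2019]) cube([908, 121, 98]);


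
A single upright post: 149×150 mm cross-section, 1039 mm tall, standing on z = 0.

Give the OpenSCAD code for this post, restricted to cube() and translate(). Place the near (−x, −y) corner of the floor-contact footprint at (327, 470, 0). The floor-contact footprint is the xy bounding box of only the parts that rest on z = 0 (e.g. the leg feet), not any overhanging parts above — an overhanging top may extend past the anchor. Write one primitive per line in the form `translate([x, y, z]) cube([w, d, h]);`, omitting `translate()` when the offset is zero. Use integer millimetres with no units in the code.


translate([327, 470, 0]) cube([149, 150, 1039]);


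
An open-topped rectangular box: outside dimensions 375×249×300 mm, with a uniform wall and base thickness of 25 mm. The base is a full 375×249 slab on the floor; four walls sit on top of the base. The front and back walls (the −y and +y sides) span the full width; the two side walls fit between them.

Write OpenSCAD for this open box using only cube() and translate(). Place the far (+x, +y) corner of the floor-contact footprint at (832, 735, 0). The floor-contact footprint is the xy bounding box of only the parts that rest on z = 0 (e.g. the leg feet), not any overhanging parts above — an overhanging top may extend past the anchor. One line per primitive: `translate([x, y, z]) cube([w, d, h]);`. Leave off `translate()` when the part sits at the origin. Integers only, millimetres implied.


translate([457, 486, 0]) cube([375, 249, 25]);
translate([457, 486, 25]) cube([375, 25, 275]);
translate([457, 710, 25]) cube([375, 25, 275]);
translate([457, 511, 25]) cube([25, 199, 275]);
translate([807, 511, 25]) cube([25, 199, 275]);


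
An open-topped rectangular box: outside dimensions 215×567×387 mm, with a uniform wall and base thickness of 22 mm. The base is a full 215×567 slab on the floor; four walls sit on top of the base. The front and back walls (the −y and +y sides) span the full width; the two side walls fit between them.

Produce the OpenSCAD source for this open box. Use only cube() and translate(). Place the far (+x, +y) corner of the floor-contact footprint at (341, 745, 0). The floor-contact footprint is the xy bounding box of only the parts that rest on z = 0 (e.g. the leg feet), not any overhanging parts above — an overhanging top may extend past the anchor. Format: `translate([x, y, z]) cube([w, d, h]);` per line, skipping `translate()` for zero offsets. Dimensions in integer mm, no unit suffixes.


translate([126, 178, 0]) cube([215, 567, 22]);
translate([126, 178, 22]) cube([215, 22, 365]);
translate([126, 723, 22]) cube([215, 22, 365]);
translate([126, 200, 22]) cube([22, 523, 365]);
translate([319, 200, 22]) cube([22, 523, 365]);


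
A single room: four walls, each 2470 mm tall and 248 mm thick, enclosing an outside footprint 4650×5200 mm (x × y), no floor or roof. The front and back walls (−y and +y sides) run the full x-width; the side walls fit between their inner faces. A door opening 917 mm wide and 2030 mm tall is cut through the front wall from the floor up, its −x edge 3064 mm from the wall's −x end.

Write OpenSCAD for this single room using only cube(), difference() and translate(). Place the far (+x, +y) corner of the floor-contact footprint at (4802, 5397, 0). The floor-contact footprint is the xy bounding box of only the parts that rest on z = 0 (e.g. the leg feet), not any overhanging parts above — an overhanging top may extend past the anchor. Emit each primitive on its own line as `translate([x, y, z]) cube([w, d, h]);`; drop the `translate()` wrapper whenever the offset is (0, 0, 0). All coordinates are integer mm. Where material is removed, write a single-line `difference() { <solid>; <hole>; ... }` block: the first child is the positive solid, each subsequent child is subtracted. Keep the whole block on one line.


difference() { translate([152, 197, 0]) cube([4650, 248, 2470]); translate([3216, 197, 0]) cube([917, 248, 2030]); }
translate([152, 5149, 0]) cube([4650, 248, 2470]);
translate([152, 445, 0]) cube([248, 4704, 2470]);
translate([4554, 445, 0]) cube([248, 4704, 2470]);


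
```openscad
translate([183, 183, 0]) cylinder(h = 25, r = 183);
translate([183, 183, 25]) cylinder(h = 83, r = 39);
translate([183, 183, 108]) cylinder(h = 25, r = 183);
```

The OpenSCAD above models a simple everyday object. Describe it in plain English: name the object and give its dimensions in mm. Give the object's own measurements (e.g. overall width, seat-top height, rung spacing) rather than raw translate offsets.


A spool: two coaxial disc flanges of radius 183 mm and thickness 25 mm, joined by a core cylinder of radius 39 mm and height 83 mm. The lower flange rests on z = 0 and the three cylinders share a vertical axis.


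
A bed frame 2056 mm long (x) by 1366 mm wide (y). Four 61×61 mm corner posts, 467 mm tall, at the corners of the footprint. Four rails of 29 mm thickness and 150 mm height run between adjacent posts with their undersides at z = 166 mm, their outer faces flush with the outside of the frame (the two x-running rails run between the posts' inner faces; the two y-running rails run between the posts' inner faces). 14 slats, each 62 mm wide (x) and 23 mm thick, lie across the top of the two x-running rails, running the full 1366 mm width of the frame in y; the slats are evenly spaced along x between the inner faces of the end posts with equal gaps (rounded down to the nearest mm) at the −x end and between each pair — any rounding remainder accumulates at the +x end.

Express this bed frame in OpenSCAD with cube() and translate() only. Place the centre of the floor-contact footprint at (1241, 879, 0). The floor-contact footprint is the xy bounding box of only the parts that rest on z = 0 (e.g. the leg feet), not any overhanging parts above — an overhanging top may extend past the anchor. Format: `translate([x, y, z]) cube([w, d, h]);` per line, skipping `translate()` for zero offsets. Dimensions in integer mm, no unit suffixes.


translate([213, 196, 0]) cube([61, 61, 467]);
translate([213, 1501, 0]) cube([61, 61, 467]);
translate([2208, 196, 0]) cube([61, 61, 467]);
translate([2208, 1501, 0]) cube([61, 61, 467]);
translate([274, 196, 166]) cube([1934, 29, 150]);
translate([274, 1533, 166]) cube([1934, 29, 150]);
translate([213, 257, 166]) cube([29, 1244, 150]);
translate([2240, 257, 166]) cube([29, 1244, 150]);
translate([345, 196, 316]) cube([62, 1366, 23]);
translate([478, 196, 316]) cube([62, 1366, 23]);
translate([611, 196, 316]) cube([62, 1366, 23]);
translate([744, 196, 316]) cube([62, 1366, 23]);
translate([877, 196, 316]) cube([62, 1366, 23]);
translate([1010, 196, 316]) cube([62, 1366, 23]);
translate([1143, 196, 316]) cube([62, 1366, 23]);
translate([1276, 196, 316]) cube([62, 1366, 23]);
translate([1409, 196, 316]) cube([62, 1366, 23]);
translate([1542, 196, 316]) cube([62, 1366, 23]);
translate([1675, 196, 316]) cube([62, 1366, 23]);
translate([1808, 196, 316]) cube([62, 1366, 23]);
translate([1941, 196, 316]) cube([62, 1366, 23]);
translate([2074, 196, 316]) cube([62, 1366, 23]);


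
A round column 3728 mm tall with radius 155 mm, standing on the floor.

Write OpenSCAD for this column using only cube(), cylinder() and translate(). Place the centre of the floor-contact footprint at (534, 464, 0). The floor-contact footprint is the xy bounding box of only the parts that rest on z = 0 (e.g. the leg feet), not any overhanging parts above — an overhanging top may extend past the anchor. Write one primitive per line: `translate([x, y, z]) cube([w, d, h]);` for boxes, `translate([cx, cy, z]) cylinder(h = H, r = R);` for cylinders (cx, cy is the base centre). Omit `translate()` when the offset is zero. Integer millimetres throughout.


translate([534, 464, 0]) cylinder(h = 3728, r = 155);


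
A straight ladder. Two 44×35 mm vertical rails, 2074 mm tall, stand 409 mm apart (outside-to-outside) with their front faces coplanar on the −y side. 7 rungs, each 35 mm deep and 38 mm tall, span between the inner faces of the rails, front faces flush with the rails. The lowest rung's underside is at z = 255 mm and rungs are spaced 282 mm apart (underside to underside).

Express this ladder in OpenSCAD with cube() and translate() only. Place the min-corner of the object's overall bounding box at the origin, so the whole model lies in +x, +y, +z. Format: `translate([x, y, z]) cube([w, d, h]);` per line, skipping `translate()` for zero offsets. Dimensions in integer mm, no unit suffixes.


cube([44, 35, 2074]);
translate([365, 0, 0]) cube([44, 35, 2074]);
translate([44, 0, 255]) cube([321, 35, 38]);
translate([44, 0, 537]) cube([321, 35, 38]);
translate([44, 0, 819]) cube([321, 35, 38]);
translate([44, 0, 1101]) cube([321, 35, 38]);
translate([44, 0, 1383]) cube([321, 35, 38]);
translate([44, 0, 1665]) cube([321, 35, 38]);
translate([44, 0, 1947]) cube([321, 35, 38]);


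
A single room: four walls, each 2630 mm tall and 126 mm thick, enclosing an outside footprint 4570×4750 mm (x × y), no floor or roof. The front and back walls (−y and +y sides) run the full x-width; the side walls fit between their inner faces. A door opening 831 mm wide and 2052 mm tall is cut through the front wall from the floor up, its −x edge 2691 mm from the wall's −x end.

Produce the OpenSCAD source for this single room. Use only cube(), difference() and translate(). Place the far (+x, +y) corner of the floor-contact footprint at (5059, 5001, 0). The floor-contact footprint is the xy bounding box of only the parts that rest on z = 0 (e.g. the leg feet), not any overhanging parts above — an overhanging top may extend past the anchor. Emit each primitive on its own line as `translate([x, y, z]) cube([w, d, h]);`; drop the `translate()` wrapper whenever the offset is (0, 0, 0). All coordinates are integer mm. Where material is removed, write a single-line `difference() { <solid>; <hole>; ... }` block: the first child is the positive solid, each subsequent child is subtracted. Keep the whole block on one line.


difference() { translate([489, 251, 0]) cube([4570, 126, 2630]); translate([3180, 251, 0]) cube([831, 126, 2052]); }
translate([489, 4875, 0]) cube([4570, 126, 2630]);
translate([489, 377, 0]) cube([126, 4498, 2630]);
translate([4933, 377, 0]) cube([126, 4498, 2630]);


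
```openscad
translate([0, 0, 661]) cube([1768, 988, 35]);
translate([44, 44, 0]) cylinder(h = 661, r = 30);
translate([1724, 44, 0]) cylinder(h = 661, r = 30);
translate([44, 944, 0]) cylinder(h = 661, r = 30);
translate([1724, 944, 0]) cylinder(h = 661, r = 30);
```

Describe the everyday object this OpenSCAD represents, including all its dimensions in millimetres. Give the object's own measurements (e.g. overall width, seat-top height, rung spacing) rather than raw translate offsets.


A rectangular dining table. The top is 1768×988×35 mm with its upper surface at z = 696 mm. It stands on four round legs of 60 mm diameter, each leg's bounding box inset 14 mm from the nearest pair of top edges, running from the floor to the underside of the top.


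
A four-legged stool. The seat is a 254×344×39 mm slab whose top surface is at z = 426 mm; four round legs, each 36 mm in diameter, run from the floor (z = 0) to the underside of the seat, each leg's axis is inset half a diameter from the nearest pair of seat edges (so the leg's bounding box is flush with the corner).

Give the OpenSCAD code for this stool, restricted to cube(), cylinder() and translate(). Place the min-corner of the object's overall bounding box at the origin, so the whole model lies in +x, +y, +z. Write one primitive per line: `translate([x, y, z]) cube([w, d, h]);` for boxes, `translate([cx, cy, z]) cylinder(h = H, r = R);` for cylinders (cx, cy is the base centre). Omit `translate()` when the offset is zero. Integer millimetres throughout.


// leg_h = 426 - 39 = 387
translate([0, 0, 387]) cube([254, 344, 39]);
translate([18, 18, 0]) cylinder(h = 387, r = 18);
translate([236, 18, 0]) cylinder(h = 387, r = 18);
translate([18, 326, 0]) cylinder(h = 387, r = 18);
translate([236, 326, 0]) cylinder(h = 387, r = 18);


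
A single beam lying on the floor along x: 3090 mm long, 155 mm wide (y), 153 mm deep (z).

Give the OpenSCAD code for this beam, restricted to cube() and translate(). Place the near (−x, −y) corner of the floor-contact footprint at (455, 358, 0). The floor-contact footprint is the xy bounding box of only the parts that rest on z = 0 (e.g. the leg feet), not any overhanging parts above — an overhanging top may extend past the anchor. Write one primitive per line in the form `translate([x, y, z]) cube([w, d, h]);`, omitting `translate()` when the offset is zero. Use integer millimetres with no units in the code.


translate([455, 358, 0]) cube([3090, 155, 153]);


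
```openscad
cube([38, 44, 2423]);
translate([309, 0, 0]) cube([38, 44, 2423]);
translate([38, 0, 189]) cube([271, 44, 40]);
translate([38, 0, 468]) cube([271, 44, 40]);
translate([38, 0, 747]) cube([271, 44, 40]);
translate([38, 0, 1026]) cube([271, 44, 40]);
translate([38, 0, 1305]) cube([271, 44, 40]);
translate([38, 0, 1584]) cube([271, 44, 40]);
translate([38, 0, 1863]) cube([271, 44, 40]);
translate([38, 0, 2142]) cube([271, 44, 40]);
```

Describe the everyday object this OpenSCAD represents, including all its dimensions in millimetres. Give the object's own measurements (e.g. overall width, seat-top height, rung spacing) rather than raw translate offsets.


A straight ladder. Two 38×44 mm vertical rails, 2423 mm tall, stand 347 mm apart (outside-to-outside) with their front faces coplanar on the −y side. 8 rungs, each 44 mm deep and 40 mm tall, span between the inner faces of the rails, front faces flush with the rails. The lowest rung's underside is at z = 189 mm and rungs are spaced 279 mm apart (underside to underside).


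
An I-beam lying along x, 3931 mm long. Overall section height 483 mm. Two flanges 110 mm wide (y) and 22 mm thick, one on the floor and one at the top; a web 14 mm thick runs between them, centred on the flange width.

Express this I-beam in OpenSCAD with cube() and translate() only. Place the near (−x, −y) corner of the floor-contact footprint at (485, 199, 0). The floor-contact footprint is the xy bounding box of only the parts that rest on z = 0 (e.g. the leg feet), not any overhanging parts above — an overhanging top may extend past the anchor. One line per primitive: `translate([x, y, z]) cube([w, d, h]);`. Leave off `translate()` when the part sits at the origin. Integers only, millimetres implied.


translate([485, 199, 0]) cube([3931, 110, 22]);
translate([485, 247, 22]) cube([3931, 14, 439]);
translate([485, 199, 461]) cube([3931, 110, 22]);


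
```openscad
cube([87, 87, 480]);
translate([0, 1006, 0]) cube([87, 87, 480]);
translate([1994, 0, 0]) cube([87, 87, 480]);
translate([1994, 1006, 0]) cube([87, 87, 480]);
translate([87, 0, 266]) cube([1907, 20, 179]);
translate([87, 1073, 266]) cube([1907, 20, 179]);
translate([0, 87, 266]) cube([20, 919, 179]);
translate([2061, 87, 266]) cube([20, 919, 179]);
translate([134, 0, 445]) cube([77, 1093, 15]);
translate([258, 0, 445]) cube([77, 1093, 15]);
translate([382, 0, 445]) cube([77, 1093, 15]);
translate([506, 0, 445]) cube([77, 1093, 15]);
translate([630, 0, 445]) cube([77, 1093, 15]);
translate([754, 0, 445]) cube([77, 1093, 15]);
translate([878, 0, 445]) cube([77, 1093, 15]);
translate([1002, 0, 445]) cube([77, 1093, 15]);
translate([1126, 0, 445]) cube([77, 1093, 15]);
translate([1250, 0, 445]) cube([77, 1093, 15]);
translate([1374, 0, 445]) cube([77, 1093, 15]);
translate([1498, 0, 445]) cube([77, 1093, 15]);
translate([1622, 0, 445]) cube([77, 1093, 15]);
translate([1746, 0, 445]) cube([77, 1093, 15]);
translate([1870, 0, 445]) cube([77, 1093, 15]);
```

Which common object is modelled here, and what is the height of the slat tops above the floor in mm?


A bed frame. The slat-top height is 460 mm.

Four posts, four rails, and a row of slats — a bed frame. Slats sit on the rails at z = 266 + 179 = 445; with slat thickness 15, the top is 460 mm.


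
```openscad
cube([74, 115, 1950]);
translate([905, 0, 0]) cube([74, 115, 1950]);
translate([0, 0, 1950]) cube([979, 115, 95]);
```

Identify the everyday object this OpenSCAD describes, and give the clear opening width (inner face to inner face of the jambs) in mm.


A door frame. The clear opening width is 831 mm.

Two 1950 mm tall posts with a header on top — a door frame. The left jamb is 74 mm wide at x = 0; the right jamb starts at x = 905. The clear opening is 905 − 74 = 831 mm.


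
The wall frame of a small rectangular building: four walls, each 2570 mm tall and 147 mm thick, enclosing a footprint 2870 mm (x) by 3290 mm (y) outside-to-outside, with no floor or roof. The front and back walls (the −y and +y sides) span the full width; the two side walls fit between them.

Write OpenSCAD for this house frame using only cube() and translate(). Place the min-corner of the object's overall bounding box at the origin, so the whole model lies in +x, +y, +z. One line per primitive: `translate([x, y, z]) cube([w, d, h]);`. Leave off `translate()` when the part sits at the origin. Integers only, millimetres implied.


cube([2870, 147, 2570]);
translate([0, 3143, 0]) cube([2870, 147, 2570]);
translate([0, 147, 0]) cube([147, 2996, 2570]);
translate([2723, 147, 0]) cube([147, 2996, 2570]);


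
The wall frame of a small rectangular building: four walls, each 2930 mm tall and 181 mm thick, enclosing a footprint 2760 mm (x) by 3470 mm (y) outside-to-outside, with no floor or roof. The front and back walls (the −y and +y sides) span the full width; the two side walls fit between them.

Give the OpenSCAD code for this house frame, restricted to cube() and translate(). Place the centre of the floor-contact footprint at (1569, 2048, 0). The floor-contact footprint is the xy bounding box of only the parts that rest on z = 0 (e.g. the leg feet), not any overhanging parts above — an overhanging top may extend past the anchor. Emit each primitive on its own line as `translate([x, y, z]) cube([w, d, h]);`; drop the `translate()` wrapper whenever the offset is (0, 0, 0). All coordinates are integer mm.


translate([189, 313, 0]) cube([2760, 181, 2930]);
translate([189, 3602, 0]) cube([2760, 181, 2930]);
translate([189, 494, 0]) cube([181, 3108, 2930]);
translate([2768, 494, 0]) cube([181, 3108, 2930]);


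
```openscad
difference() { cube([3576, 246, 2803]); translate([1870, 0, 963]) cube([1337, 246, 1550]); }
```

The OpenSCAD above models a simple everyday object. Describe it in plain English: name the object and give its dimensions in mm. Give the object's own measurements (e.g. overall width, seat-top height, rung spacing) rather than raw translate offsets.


A wall 3576 mm long (x), 246 mm thick (y), 2803 mm tall, with a rectangular window opening cut through it. The opening is 1337 mm wide and 1550 mm tall; its sill is at z = 963 mm and its near (−x) edge is 1870 mm from the wall's −x end. The opening passes through the full wall thickness.


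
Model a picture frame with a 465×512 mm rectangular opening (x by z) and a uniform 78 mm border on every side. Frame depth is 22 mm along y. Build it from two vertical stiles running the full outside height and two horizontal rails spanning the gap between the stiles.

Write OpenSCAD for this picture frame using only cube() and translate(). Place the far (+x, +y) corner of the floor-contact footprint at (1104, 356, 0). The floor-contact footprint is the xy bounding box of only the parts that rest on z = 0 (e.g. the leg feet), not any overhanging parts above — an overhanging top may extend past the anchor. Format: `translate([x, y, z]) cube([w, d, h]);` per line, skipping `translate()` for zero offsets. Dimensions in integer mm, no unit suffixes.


translate([483, 334, 0]) cube([78, 22, 668]);
translate([1026, 334, 0]) cube([78, 22, 668]);
translate([561, 334, 0]) cube([465, 22, 78]);
translate([561, 334, 590]) cube([465, 22, 78]);


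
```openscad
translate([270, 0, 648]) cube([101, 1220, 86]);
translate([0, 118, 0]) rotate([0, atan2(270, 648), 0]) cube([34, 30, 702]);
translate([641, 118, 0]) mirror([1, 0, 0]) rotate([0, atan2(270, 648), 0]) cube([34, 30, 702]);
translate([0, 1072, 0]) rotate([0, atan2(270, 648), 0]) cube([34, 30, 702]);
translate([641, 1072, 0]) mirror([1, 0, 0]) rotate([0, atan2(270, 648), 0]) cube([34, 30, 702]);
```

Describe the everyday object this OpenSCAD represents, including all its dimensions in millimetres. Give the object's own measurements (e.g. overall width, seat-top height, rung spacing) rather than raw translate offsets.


A sawhorse. A 101×1220×86 mm beam (x, y, z) sits on two A-frame leg pairs. Each pair is two raked legs of 34×30 mm section (30 mm along y) splaying symmetrically in x. Each leg rises 648 mm vertically over 270 mm of horizontal reach and is 702 mm long along its own axis. Every leg's outer bottom edge rests on the floor and its outer top edge meets a bottom edge of the beam — the left legs (tilting toward +x) meet the beam's −x bottom edge, the right legs (their mirror images, tilting toward −x) meet its +x bottom edge — so the leg tops tuck under the beam, the beam's underside is 648 mm above the floor, and the feet are 641 mm apart outside-to-outside with the beam centred between them. The two leg pairs are set in 118 mm from either end of the beam.


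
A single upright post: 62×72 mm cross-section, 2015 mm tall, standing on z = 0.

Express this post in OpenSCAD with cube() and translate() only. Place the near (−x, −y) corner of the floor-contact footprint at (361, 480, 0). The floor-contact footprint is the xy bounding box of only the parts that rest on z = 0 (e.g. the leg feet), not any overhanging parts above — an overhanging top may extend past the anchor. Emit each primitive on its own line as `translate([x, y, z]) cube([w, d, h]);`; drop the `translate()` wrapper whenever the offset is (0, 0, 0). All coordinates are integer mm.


translate([361, 480, 0]) cube([62, 72, 2015]);


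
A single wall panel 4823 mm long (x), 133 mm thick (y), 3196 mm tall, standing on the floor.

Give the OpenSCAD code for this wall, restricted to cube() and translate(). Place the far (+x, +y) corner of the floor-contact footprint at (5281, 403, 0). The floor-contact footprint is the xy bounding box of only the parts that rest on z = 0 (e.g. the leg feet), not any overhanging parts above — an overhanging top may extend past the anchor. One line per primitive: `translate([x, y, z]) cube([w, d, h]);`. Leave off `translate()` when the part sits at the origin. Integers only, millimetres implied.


translate([458, 270, 0]) cube([4823, 133, 3196]);


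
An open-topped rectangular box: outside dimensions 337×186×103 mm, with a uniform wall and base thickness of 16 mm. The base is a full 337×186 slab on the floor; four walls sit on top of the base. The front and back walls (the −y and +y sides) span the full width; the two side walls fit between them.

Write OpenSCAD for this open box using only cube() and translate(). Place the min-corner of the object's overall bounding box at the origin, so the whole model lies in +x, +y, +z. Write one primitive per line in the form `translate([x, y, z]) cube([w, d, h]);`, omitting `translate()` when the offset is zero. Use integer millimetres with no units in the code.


cube([337, 186, 16]);
translate([0, 0, 16]) cube([337, 16, 87]);
translate([0, 170, 16]) cube([337, 16, 87]);
translate([0, 16, 16]) cube([16, 154, 87]);
translate([321, 16, 16]) cube([16, 154, 87]);


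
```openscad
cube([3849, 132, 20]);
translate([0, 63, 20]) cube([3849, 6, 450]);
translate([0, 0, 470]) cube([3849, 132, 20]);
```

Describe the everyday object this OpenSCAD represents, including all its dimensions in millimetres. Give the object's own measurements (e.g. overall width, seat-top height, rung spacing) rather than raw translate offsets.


An I-beam lying along x, 3849 mm long. Overall section height 490 mm. Two flanges 132 mm wide (y) and 20 mm thick, one on the floor and one at the top; a web 6 mm thick runs between them, centred on the flange width.


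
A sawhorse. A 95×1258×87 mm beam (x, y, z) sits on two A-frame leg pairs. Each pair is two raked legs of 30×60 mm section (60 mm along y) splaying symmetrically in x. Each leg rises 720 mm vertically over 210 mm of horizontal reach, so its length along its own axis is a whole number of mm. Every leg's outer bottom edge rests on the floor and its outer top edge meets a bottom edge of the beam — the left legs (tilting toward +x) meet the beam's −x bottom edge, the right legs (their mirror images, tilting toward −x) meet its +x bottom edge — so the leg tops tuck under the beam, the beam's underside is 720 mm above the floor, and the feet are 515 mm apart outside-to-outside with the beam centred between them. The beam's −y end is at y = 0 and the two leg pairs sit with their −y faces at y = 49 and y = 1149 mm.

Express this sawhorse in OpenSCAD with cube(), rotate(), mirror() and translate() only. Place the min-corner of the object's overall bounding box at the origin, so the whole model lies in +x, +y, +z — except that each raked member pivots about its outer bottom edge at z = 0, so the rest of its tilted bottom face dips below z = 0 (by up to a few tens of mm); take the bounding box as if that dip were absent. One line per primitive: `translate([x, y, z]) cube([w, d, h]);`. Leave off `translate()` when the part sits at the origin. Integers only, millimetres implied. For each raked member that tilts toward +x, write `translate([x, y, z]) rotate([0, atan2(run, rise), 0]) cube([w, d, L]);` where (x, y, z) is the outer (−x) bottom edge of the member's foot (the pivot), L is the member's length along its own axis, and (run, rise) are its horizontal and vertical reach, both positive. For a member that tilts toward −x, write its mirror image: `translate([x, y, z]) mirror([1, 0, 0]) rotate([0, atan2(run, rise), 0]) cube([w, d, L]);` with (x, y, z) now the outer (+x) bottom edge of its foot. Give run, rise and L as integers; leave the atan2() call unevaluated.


translate([210, 0, 720]) cube([95, 1258, 87]);
translate([0, 49, 0]) rotate([0, atan2(210, 720), 0]) cube([30, 60, 750]);
translate([515, 49, 0]) mirror([1, 0, 0]) rotate([0, atan2(210, 720), 0]) cube([30, 60, 750]);
translate([0, 1149, 0]) rotate([0, atan2(210, 720), 0]) cube([30, 60, 750]);
translate([515, 1149, 0]) mirror([1, 0, 0]) rotate([0, atan2(210, 720), 0]) cube([30, 60, 750]);
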